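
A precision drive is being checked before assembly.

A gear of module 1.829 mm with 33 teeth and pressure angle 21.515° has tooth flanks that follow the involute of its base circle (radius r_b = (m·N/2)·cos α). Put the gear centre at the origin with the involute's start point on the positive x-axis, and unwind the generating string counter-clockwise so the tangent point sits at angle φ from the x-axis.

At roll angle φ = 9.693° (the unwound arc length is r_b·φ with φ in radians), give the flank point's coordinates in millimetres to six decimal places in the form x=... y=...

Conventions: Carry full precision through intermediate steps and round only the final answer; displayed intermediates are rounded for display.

single-mesh involute tooth geometry (33T wheel at module 1.829)
pitch radius r_p = m·N/2 = 1.829·33/2 = 30.178500
base radius r_b = r_p·cos α = 30.178500·cos 21.515° = 28.075710
roll angle φ = 9.693° = 0.16917476 rad
x = r_b·(cos φ + φ·sin φ) = 28.474605
y = r_b·(sin φ − φ·cos φ) = 0.045183

x=28.474605 y=0.045183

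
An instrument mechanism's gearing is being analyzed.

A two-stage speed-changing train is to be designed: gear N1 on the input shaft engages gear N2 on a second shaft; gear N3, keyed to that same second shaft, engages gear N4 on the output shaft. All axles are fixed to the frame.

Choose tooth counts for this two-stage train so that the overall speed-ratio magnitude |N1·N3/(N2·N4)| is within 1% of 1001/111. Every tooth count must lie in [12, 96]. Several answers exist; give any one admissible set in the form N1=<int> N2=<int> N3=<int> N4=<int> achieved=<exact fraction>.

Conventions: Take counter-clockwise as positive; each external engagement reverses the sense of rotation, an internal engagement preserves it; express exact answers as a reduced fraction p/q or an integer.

topology: fixed-axis compound train — 2 stages, target 1001/111
target = 1001/111 in lowest terms: an exact hit needs N1·N3 = k·1001 and N2·N4 = k·111 for one integer k, every count in [12, 96]; additionally prefer no 1:1 stage (N1 ≠ N2, N3 ≠ N4)
k = 1…3: no 1:1-free in-range split of k·1001 and k·111 into factor pairs; take k = 4
k = 4: N1·N3 = 4004 = 44·91, N2·N4 = 444 = 12·37
achieved = 44·91/(12·37) = 1001/111; |achieved − target| = 0 ≤ 1001/11100 ✓

N1=44 N2=12 N3=91 N4=37 achieved=1001/111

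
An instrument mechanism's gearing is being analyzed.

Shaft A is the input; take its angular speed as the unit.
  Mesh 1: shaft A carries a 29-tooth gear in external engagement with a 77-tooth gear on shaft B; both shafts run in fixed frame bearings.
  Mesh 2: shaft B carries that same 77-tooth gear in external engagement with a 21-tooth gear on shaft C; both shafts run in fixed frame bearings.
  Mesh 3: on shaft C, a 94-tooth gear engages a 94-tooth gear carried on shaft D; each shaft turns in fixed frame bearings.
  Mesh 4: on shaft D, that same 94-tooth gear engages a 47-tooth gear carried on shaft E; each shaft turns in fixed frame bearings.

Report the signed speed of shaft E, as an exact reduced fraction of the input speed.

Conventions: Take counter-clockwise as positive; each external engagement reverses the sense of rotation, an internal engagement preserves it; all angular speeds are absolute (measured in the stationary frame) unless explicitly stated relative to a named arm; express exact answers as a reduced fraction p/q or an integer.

58/21

4-mesh fixed-axis compound train (all bearings frame-fixed)
mesh 1 [29T→77T]: |ω|/ω_in = 1×29/77 = 29/77, sense flips to −
mesh 2 [77T→21T]: |ω|/ω_in = (29/77)×77/21 = 29/21, sense flips to +
mesh 3 [94T→94T]: |ω|/ω_in = (29/21)×94/94 = 29/21, sense flips to −
mesh 4 [94T→47T]: |ω|/ω_in = (29/21)×94/47 = 58/21, sense flips to +
signed output speed (× input speed) = 58/21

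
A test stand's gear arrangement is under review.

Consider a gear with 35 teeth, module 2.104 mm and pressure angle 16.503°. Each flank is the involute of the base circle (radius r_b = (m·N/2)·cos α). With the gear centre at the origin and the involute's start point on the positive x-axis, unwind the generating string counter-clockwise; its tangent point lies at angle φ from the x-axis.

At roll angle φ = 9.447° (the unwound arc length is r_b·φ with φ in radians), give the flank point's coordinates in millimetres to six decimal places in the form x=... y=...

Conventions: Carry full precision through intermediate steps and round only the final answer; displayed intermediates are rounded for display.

class = single-mesh tooth geometry [base-circle involute, m = 2.104, 35T]
pitch radius r_p = m·N/2 = 2.104·35/2 = 36.820000
base radius r_b = r_p·cos α = 36.820000·cos 16.503° = 35.303195
roll angle φ = 9.447° = 0.16488125 rad
x = r_b·(cos φ + φ·sin φ) = 35.779812
y = r_b·(sin φ − φ·cos φ) = 0.052605

x=35.779812 y=0.052605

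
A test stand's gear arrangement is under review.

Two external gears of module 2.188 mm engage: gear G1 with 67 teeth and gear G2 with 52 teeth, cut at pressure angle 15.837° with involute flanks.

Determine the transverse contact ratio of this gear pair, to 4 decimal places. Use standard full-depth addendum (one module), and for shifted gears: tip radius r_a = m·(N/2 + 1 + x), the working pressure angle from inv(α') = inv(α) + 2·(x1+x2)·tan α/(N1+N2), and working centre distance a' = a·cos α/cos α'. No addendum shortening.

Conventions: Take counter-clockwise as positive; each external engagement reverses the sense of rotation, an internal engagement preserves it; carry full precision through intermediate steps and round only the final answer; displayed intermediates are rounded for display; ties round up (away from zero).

2.0646

class = single-mesh tooth geometry [involute pair 67T × 52T, m = 2.188]
base radii: r_b1 = 70.515752, r_b2 = 54.728643
tip radii: r_a1 = 75.486000, r_a2 = 59.076000
no profile shift: α' = α, a' = a
action lengths: √(r_a1²−r_b1²) = 26.938169, √(r_a2²−r_b2²) = 22.242963
base pitch p_b = π·m·cos α = 6.612889
CR = (26.938169 + 22.242963 − 130.186000·sin 15.83700°)/6.612889 = 2.064630
contact ratio ≈ 2.0646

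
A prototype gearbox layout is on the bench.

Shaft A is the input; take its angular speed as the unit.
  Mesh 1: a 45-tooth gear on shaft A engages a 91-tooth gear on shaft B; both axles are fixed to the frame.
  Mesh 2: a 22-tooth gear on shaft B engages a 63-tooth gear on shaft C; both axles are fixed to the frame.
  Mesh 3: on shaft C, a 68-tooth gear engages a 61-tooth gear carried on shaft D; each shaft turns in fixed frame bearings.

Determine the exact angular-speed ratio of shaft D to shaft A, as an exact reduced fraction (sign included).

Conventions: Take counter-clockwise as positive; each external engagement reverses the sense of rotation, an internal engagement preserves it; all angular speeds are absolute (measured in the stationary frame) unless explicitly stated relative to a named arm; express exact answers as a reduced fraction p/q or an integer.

class = fixed-axis compound train [3 meshes; 3 ratios multiply, 3 sense flips]
mesh 1 [45T→91T]: running ratio 45/91, sense −
mesh 2 [22T→63T]: running ratio 110/637, sense +
mesh 3 [68T→61T]: running ratio 7480/38857, sense −
ω_out/ω_in = -7480/38857

-7480/38857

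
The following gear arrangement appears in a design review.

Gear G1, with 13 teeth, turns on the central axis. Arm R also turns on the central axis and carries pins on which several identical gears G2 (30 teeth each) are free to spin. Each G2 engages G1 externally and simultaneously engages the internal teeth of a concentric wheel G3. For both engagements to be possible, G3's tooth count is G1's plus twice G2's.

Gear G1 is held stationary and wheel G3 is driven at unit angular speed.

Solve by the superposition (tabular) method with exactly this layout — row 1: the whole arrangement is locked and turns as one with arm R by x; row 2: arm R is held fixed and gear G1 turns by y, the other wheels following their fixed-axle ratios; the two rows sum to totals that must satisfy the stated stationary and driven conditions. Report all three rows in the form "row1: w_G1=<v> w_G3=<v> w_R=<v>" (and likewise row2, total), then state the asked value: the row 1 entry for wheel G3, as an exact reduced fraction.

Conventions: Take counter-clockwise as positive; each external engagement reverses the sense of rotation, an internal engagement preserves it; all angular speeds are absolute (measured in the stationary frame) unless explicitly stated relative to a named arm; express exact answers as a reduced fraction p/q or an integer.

row1: w_G1=73/86 w_G3=73/86 w_R=73/86
row2: w_G1=-73/86 w_G3=13/86 w_R=0
total: w_G1=0 w_G3=1 w_R=73/86
asked value: 73/86

recognized (axles ride arm R): planetary set, 13/30/73 teeth
superposition row 1 [locked train]: every member turns x
row 2: sun turns y, ring = −(13/73)·y, arm 0
boundary: total ω_sun = x + y = 0 and total ω_ring = x − (13/73)·y = 1  ⇒  y = -73/86, x = 73/86
row 2 ring = −(13/73)·(-73/86) = 13/86
totals (row 1 + row 2): sun 73/86 + (-73/86) = 0, ring 73/86 + 13/86 = 1, arm 73/86 + 0 = 73/86
asked cell (row1, ring) = 73/86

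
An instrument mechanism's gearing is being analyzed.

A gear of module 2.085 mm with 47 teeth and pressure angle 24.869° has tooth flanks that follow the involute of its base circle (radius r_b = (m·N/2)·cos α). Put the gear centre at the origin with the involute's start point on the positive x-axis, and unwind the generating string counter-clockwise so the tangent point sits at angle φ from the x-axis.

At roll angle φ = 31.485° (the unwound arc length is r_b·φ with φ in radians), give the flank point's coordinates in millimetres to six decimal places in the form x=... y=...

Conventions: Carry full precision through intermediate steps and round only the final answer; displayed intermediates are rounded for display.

topology: single-mesh involute geometry — m = 2.085, N = 47
pitch radius r_p = m·N/2 = 2.085·47/2 = 48.997500
base radius r_b = r_p·cos α = 48.997500·cos 24.869° = 44.454044
roll angle φ = 31.485° = 0.54951691 rad
x = r_b·(cos φ + φ·sin φ) = 50.667655
y = r_b·(sin φ − φ·cos φ) = 2.385403

x=50.667655 y=2.385403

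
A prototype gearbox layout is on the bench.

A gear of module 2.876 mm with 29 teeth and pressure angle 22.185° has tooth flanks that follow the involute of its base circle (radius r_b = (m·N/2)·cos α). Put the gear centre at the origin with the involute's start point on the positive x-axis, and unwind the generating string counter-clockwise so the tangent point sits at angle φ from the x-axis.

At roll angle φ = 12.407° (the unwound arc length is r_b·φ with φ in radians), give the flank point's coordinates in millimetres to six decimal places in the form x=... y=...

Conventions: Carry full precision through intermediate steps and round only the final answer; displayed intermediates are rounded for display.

recognized (one wheel, involute flank): single-mesh tooth geometry, m = 2.876, N = 29
pitch radius r_p = m·N/2 = 2.876·29/2 = 41.702000
base radius r_b = r_p·cos α = 41.702000·cos 22.185° = 38.614779
roll angle φ = 12.407° = 0.21654300 rad
x = r_b·(cos φ + φ·sin φ) = 39.509534
y = r_b·(sin φ − φ·cos φ) = 0.130085

x=39.509534 y=0.130085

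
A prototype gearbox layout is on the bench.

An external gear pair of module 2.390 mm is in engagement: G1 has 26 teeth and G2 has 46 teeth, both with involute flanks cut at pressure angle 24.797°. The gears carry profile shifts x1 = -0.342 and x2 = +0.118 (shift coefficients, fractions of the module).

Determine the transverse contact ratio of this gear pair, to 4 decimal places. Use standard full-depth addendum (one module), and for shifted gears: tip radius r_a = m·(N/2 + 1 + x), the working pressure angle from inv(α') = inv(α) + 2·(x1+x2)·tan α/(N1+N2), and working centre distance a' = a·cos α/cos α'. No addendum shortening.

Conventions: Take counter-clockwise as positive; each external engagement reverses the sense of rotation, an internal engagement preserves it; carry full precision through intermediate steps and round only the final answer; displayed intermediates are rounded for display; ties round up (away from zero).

1.5425

topology: single-mesh involute geometry — m = 2.390, 26T/46T pair
base radii: r_b1 = 28.205329, r_b2 = 49.901735
tip radii: r_a1 = 32.642620, r_a2 = 57.642020
inv(α') = inv(24.797°) + 2·(-0.342+0.118)·tan α/(26+46) = 0.02633736  ⇒  α' = 23.99644°
a' = a·cos α / cos α' = 86.0400·cos 24.797°/cos 23.99644° = 85.496463
action lengths: √(r_a1²−r_b1²) = 16.431679, √(r_a2²−r_b2²) = 28.851677
base pitch p_b = π·m·cos α = 6.816127
CR = (16.431679 + 28.851677 − 85.496463·sin 23.99644°)/6.816127 = 1.542468
contact ratio ≈ 1.5425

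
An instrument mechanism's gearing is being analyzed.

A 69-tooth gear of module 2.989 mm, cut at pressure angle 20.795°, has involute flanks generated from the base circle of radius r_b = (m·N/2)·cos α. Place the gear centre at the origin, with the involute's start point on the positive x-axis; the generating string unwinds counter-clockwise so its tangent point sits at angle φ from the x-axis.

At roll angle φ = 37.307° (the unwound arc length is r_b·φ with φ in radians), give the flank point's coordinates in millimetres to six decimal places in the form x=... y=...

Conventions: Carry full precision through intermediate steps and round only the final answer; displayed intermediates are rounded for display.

x=114.723285 y=8.500532

class = single-mesh tooth geometry [base-circle involute, m = 2.989, 69T]
pitch radius r_p = m·N/2 = 2.989·69/2 = 103.120500
base radius r_b = r_p·cos α = 103.120500·cos 20.795° = 96.402886
roll angle φ = 37.307° = 0.65112998 rad
x = r_b·(cos φ + φ·sin φ) = 114.723285
y = r_b·(sin φ − φ·cos φ) = 8.500532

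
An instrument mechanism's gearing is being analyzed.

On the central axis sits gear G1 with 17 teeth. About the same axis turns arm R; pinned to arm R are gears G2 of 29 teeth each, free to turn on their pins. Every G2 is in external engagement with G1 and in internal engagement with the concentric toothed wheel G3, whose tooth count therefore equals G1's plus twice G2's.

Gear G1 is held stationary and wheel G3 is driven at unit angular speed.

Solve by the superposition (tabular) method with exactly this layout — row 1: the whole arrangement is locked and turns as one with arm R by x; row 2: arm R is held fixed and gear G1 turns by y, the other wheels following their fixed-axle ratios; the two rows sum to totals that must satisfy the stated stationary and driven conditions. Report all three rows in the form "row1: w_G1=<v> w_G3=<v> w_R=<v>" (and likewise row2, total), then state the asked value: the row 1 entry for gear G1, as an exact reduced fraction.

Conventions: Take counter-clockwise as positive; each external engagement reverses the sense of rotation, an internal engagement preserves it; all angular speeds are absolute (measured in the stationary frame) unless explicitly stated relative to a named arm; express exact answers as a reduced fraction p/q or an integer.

row1: w_G1=75/92 w_G3=75/92 w_R=75/92
row2: w_G1=-75/92 w_G3=17/92 w_R=0
total: w_G1=0 w_G3=1 w_R=75/92
asked value: 75/92

planetary set (17T centre, 29T on arm, 75T internal) — Willis relation
row 1: whole set turns with the arm by x
row 2 — arm fixed, fixed-axis ratios: sun y, ring −(17/75)·y, arm 0
boundary: total ω_sun = x + y = 0 and total ω_ring = x − (17/75)·y = 1  ⇒  y = -75/92, x = 75/92
row 2 ring = −(17/75)·(-75/92) = 17/92
totals (row 1 + row 2): sun 75/92 + (-75/92) = 0, ring 75/92 + 17/92 = 1, arm 75/92 + 0 = 75/92
asked cell (row1, sun) = 75/92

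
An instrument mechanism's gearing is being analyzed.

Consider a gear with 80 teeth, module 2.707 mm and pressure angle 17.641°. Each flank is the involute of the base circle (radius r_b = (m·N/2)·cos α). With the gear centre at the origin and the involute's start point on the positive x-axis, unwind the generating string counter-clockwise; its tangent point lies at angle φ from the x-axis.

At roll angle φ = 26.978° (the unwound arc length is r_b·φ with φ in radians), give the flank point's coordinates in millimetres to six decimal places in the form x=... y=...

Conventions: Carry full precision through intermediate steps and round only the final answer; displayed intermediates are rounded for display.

single-mesh involute tooth geometry (80T wheel at module 2.707)
pitch radius r_p = m·N/2 = 2.707·80/2 = 108.280000
base radius r_b = r_p·cos α = 108.280000·cos 17.641° = 103.188030
roll angle φ = 26.978° = 0.47085493 rad
x = r_b·(cos φ + φ·sin φ) = 114.000416
y = r_b·(sin φ − φ·cos φ) = 3.511642

x=114.000416 y=3.511642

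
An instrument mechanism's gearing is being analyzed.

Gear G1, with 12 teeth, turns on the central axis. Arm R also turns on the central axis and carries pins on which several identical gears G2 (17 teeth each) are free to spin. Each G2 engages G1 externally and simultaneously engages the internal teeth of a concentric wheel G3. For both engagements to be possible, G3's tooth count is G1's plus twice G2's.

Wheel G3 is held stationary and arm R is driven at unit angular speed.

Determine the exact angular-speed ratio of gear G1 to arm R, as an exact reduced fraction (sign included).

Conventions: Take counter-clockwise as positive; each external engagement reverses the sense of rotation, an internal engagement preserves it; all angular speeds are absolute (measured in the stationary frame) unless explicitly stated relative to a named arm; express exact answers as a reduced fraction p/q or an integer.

29/6

planetary set (12T centre, 17T on arm, 46T internal) — Willis relation
ring teeth: 12 + 2·17 = 46
12(ω_sun−ω_arm) = −46(ω_ring−ω_arm),  ω_ring = 0, ω_arm = 1
ω_sun = 1 − (46/12)(0−1) = 29/6
ω_out/ω_in = 29/6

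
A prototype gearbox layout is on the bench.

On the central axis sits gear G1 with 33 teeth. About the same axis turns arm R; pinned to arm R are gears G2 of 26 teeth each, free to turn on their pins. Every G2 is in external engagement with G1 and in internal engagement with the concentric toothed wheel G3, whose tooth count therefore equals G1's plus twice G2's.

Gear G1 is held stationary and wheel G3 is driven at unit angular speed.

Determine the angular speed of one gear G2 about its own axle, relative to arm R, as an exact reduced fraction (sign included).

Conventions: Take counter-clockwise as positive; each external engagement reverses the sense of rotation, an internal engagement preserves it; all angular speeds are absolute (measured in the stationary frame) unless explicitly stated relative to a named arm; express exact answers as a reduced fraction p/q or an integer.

2805/3068

class = planetary set [G3 = 33+2·26 = 85; Willis about the carrier]
ring teeth: 33 + 2·26 = 85
33(ω_sun−ω_arm) = −85(ω_ring−ω_arm),  ω_sun = 0, ω_ring = 1
33(0−ω_arm) = −85(1−ω_arm)  ⇒  118·ω_arm = 85  ⇒  ω_arm = 85/118
sun–planet mesh: 33·(0−85/118) = −26·(ω_p−ω_arm)  ⇒  ω_p−ω_arm = 2805/3068
exact speed ratio = 2805/3068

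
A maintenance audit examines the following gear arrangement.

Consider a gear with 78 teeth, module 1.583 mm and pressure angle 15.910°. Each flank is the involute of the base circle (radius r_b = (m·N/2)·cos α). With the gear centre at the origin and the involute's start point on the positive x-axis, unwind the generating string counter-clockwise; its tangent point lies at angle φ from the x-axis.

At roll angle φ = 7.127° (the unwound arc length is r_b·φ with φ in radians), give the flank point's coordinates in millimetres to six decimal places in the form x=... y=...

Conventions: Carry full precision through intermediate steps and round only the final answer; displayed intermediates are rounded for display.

x=59.829621 y=0.038031

class = single-mesh tooth geometry [base-circle involute, m = 1.583, 78T]
pitch radius r_p = m·N/2 = 1.583·78/2 = 61.737000
base radius r_b = r_p·cos α = 61.737000·cos 15.910° = 59.372070
roll angle φ = 7.127° = 0.12438962 rad
x = r_b·(cos φ + φ·sin φ) = 59.829621
y = r_b·(sin φ − φ·cos φ) = 0.038031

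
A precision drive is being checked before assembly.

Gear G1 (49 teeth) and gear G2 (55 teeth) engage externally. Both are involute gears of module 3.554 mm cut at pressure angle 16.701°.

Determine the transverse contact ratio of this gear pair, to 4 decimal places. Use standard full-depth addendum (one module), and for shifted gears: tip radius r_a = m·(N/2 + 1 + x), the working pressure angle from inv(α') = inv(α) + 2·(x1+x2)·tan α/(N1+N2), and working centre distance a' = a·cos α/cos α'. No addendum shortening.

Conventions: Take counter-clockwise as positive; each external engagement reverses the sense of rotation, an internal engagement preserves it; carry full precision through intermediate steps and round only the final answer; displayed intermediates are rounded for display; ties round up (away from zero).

1.9669

class = single-mesh tooth geometry [involute pair 49T × 55T, m = 3.554]
base radii: r_b1 = 83.400041, r_b2 = 93.612291
tip radii: r_a1 = 90.627000, r_a2 = 101.289000
no profile shift: α' = α, a' = a
action lengths: √(r_a1²−r_b1²) = 35.463872, √(r_a2²−r_b2²) = 38.680750
base pitch p_b = π·m·cos α = 10.694243
CR = (35.463872 + 38.680750 − 184.808000·sin 16.70100°)/10.694243 = 1.966947
contact ratio ≈ 1.9669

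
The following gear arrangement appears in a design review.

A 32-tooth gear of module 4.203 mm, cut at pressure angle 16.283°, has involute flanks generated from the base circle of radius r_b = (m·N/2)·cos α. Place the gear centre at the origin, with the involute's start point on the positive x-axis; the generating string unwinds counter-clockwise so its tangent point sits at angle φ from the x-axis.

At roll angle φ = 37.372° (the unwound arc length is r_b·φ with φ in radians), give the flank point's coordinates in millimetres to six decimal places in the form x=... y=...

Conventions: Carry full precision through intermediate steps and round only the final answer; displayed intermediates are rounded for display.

x=76.855715 y=5.720833

topology: single-mesh involute geometry — m = 4.203, N = 32
pitch radius r_p = m·N/2 = 4.203·32/2 = 67.248000
base radius r_b = r_p·cos α = 67.248000·cos 16.283° = 64.550584
roll angle φ = 37.372° = 0.65226445 rad
x = r_b·(cos φ + φ·sin φ) = 76.855715
y = r_b·(sin φ − φ·cos φ) = 5.720833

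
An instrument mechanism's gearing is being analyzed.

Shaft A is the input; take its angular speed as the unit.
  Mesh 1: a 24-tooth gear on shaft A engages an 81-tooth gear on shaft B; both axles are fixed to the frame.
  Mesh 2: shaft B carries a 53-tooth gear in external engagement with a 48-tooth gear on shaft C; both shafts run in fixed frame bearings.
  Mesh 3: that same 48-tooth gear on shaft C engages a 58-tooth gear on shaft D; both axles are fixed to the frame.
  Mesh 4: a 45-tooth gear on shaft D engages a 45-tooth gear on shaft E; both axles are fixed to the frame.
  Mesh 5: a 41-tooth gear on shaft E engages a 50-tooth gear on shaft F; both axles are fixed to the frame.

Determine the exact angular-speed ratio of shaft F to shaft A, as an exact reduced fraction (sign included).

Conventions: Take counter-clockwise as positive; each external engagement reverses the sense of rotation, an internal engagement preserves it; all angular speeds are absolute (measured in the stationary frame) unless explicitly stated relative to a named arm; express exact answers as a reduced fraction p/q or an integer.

class = fixed-axis compound train [5 meshes; 5 ratios multiply, 5 sense flips]
mesh 1 [24T→81T]: running ratio 8/27, sense −
mesh 2 [53T→48T]: running ratio 53/162, sense +
mesh 3 [48T→58T]: running ratio 212/783, sense −
mesh 4 [45T→45T]: running ratio 212/783, sense +
mesh 5 [41T→50T]: running ratio 4346/19575, sense −
ω_out/ω_in = -4346/19575

-4346/19575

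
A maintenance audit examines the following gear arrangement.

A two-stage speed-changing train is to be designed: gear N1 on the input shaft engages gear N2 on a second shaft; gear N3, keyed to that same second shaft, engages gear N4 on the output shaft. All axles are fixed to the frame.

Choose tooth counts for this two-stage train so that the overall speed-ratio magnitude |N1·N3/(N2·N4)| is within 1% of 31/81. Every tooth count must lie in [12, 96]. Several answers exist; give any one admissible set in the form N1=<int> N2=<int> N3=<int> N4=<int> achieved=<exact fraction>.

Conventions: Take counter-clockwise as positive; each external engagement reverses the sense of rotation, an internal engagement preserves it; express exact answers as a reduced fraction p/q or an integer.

topology: fixed-axis compound train — 2 stages, target 31/81
target = 31/81 in lowest terms: an exact hit needs N1·N3 = k·31 and N2·N4 = k·81 for one integer k, every count in [12, 96]; additionally prefer no 1:1 stage (N1 ≠ N2, N3 ≠ N4)
k = 1…11: no 1:1-free in-range split of k·31 and k·81 into factor pairs; take k = 12
k = 12: N1·N3 = 372 = 12·31, N2·N4 = 972 = 81·12
achieved = 12·31/(81·12) = 31/81; |achieved − target| = 0 ≤ 31/8100 ✓

N1=12 N2=81 N3=31 N4=12 achieved=31/81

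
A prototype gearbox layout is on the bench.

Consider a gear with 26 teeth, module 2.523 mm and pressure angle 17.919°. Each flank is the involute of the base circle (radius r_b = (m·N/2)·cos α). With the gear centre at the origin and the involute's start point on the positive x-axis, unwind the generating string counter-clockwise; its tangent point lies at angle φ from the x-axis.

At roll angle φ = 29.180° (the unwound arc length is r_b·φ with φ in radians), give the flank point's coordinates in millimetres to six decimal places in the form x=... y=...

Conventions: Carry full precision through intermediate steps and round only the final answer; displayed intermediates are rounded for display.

topology: single-mesh involute geometry — m = 2.523, N = 26
pitch radius r_p = m·N/2 = 2.523·26/2 = 32.799000
base radius r_b = r_p·cos α = 32.799000·cos 17.919° = 31.208000
roll angle φ = 29.180° = 0.50928708 rad
x = r_b·(cos φ + φ·sin φ) = 34.996581
y = r_b·(sin φ − φ·cos φ) = 1.338832

x=34.996581 y=1.338832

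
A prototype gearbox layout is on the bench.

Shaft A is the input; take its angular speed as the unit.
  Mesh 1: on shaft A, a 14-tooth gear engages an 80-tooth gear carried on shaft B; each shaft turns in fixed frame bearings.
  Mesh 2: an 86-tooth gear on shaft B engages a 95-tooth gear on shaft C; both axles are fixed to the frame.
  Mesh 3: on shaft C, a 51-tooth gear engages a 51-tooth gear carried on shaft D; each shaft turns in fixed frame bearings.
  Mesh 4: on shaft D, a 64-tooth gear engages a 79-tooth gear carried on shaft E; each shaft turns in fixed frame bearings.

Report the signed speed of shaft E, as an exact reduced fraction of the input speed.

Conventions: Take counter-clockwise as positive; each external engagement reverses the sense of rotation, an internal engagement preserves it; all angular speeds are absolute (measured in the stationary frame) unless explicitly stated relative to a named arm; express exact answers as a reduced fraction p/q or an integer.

4816/37525

4-mesh fixed-axis compound train (all bearings frame-fixed)
mesh 1 [14T→80T]: |ω|/ω_in = 1×14/80 = 7/40, sense flips to −
mesh 2 [86T→95T]: |ω|/ω_in = (7/40)×86/95 = 301/1900, sense flips to +
mesh 3 [51T→51T]: |ω|/ω_in = (301/1900)×51/51 = 301/1900, sense flips to −
mesh 4 [64T→79T]: |ω|/ω_in = (301/1900)×64/79 = 4816/37525, sense flips to +
signed output speed (× input speed) = 4816/37525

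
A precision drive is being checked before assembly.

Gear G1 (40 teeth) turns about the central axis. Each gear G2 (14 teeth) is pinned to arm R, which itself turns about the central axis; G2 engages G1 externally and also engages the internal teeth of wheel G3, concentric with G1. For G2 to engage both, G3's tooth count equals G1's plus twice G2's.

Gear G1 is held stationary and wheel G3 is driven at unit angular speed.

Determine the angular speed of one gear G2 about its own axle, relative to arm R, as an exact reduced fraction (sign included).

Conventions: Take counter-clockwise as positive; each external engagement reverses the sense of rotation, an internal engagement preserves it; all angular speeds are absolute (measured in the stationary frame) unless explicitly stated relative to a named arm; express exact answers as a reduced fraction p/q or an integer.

340/189

recognized (axles ride arm R): planetary set, 40/14/68 teeth
ring teeth: 40 + 2·14 = 68
40(ω_sun−ω_arm) = −68(ω_ring−ω_arm),  ω_sun = 0, ω_ring = 1
40(0−ω_arm) = −68(1−ω_arm)  ⇒  108·ω_arm = 68  ⇒  ω_arm = 17/27
sun–planet mesh: 40·(0−17/27) = −14·(ω_p−ω_arm)  ⇒  ω_p−ω_arm = 340/189
exact speed ratio = 340/189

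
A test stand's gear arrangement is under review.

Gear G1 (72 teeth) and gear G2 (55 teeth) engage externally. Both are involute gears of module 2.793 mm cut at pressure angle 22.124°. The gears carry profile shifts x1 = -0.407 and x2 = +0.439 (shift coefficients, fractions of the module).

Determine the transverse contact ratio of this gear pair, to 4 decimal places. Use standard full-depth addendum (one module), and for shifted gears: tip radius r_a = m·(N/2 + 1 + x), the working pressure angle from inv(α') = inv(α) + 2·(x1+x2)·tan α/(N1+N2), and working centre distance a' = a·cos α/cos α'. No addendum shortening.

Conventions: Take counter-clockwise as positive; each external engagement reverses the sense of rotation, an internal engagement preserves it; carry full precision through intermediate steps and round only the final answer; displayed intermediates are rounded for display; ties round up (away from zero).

class = single-mesh tooth geometry [involute pair 72T × 55T, m = 2.793]
base radii: r_b1 = 93.144747, r_b2 = 71.152237
tip radii: r_a1 = 102.204249, r_a2 = 80.826627
inv(α') = inv(22.124°) + 2·(-0.407+0.439)·tan α/(72+55) = 0.02061415  ⇒  α' = 22.19477°
a' = a·cos α / cos α' = 177.3555·cos 22.124°/cos 22.19477° = 177.444740
action lengths: √(r_a1²−r_b1²) = 42.068570, √(r_a2²−r_b2²) = 38.344527
base pitch p_b = π·m·cos α = 8.128413
CR = (42.068570 + 38.344527 − 177.444740·sin 22.19477°)/8.128413 = 1.646353
contact ratio ≈ 1.6464

1.6464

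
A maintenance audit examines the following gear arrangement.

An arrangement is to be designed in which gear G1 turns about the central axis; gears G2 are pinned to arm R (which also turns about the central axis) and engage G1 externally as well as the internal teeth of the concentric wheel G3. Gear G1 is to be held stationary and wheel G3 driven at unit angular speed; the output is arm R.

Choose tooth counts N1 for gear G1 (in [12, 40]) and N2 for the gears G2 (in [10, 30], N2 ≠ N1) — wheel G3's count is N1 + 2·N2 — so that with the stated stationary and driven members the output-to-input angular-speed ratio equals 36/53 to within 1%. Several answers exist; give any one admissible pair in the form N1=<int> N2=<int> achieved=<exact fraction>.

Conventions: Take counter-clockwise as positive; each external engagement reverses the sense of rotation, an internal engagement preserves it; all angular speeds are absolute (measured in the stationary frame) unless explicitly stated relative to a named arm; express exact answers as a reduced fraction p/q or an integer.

N1=34 N2=19 achieved=36/53

design class (target 36/53): planetary set
Willis with ω_sun = 0: ω_arm/ω_ring = N3/(N1+N3); set equal to 36/53  ⇒  N3/N1 = (36/53)/(1 − 36/53) = 36/17
N3 = N1 + 2·N2  ⇒  N2/N1 = (N3/N1 − 1)/2 = (36/17 − 1)/2 = 19/34
smallest multiple with N1 ≥ 12 and N2 ≥ 10: k = 1  ⇒  N1 = 1·34 = 34, N2 = 1·19 = 19 (N1 ≤ 40, N2 ≤ 30, N2 ≠ N1 ✓), N3 = 34 + 2·19 = 72
check: N3/(N1+N3) with N1 = 34, N3 = 72 gives 36/53; |achieved − target| = 0 ≤ 9/1325 ✓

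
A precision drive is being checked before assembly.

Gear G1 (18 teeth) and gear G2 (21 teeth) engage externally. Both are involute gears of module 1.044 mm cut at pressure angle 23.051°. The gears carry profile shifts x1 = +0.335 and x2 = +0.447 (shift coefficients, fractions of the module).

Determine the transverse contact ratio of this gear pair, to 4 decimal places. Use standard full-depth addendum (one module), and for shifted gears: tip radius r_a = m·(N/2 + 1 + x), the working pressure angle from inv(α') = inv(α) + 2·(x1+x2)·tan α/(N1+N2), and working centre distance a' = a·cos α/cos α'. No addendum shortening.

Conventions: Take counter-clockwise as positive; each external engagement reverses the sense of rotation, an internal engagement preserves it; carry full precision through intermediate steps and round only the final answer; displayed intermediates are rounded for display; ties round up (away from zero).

1.3482

class = single-mesh tooth geometry [involute pair 18T × 21T, m = 1.044]
base radii: r_b1 = 8.645792, r_b2 = 10.086758
tip radii: r_a1 = 10.789740, r_a2 = 12.472668
inv(α') = inv(23.051°) + 2·(+0.335+0.447)·tan α/(18+21) = 0.04027454  ⇒  α' = 27.43066°
a' = a·cos α / cos α' = 20.3580·cos 23.051°/cos 27.43066° = 21.105459
action lengths: √(r_a1²−r_b1²) = 6.455135, √(r_a2²−r_b2²) = 7.336536
base pitch p_b = π·m·cos α = 3.017951
CR = (6.455135 + 7.336536 − 21.105459·sin 27.43066°)/3.017951 = 1.348238
contact ratio ≈ 1.3482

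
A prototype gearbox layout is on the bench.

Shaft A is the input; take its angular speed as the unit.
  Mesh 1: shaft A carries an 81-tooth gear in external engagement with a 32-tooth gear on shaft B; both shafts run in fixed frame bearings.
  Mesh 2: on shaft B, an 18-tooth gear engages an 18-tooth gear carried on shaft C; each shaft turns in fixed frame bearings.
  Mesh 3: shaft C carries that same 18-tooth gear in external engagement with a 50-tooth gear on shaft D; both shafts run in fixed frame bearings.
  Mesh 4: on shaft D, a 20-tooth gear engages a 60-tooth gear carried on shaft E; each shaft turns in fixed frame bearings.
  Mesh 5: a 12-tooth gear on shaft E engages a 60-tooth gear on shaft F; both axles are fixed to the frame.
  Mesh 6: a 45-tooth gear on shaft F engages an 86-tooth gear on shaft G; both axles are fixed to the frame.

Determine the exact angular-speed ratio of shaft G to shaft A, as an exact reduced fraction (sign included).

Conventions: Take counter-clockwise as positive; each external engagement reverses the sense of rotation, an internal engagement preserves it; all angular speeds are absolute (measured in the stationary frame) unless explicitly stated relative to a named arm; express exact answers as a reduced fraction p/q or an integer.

class = fixed-axis compound train [6 meshes; 6 ratios multiply, 6 sense flips]
mesh 1 [81T→32T]: running ratio 81/32, sense −
mesh 2 [18T→18T]: running ratio 81/32, sense +
mesh 3 [18T→50T]: running ratio 729/800, sense −
mesh 4 [20T→60T]: running ratio 243/800, sense +
mesh 5 [12T→60T]: running ratio 243/4000, sense −
mesh 6 [45T→86T]: running ratio 2187/68800, sense +
ω_out/ω_in = 2187/68800

2187/68800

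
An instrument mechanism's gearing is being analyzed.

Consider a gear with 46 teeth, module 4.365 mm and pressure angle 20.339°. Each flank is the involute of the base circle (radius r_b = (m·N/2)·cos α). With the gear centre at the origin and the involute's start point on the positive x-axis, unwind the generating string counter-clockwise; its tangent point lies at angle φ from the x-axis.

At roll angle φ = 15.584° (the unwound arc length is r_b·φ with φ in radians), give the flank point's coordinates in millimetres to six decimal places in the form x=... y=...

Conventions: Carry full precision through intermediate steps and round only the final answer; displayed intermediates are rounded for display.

single-mesh involute tooth geometry (46T wheel at module 4.365)
pitch radius r_p = m·N/2 = 4.365·46/2 = 100.395000
base radius r_b = r_p·cos α = 100.395000·cos 20.339° = 94.135629
roll angle φ = 15.584° = 0.27199211 rad
x = r_b·(cos φ + φ·sin φ) = 97.553556
y = r_b·(sin φ − φ·cos φ) = 0.626737

x=97.553556 y=0.626737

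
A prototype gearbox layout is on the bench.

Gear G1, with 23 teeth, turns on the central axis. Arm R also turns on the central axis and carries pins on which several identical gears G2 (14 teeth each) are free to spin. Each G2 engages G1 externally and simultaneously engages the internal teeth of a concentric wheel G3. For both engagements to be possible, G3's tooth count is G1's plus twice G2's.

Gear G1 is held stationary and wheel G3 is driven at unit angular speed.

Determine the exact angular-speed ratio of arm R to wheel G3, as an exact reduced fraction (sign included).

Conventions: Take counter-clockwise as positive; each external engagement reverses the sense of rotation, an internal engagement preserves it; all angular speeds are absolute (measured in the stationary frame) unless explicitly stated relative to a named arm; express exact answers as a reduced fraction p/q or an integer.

planetary set (23T centre, 14T on arm, 51T internal) — Willis relation
ring teeth: 23 + 2·14 = 51
23(ω_sun−ω_arm) = −51(ω_ring−ω_arm),  ω_sun = 0, ω_ring = 1
23(0−ω_arm) = −51(1−ω_arm)  ⇒  74·ω_arm = 51  ⇒  ω_arm = 51/74
ω_out/ω_in = 51/74

51/74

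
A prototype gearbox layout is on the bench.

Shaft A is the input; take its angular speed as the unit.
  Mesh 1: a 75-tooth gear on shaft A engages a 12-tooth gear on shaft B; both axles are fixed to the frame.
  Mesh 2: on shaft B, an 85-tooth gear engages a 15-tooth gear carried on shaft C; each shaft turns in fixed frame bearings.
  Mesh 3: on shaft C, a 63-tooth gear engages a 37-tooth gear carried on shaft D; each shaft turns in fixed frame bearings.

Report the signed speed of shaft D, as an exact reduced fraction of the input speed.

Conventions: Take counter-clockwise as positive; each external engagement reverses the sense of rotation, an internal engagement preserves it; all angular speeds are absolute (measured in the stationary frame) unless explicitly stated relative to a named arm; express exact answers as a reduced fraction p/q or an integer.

3-mesh fixed-axis compound train (all bearings frame-fixed)
mesh 1 [75T→12T]: |ω|/ω_in = 1×75/12 = 25/4, sense flips to −
mesh 2 [85T→15T]: |ω|/ω_in = (25/4)×85/15 = 425/12, sense flips to +
mesh 3 [63T→37T]: |ω|/ω_in = (425/12)×63/37 = 8925/148, sense flips to −
signed output speed (× input speed) = -8925/148

-8925/148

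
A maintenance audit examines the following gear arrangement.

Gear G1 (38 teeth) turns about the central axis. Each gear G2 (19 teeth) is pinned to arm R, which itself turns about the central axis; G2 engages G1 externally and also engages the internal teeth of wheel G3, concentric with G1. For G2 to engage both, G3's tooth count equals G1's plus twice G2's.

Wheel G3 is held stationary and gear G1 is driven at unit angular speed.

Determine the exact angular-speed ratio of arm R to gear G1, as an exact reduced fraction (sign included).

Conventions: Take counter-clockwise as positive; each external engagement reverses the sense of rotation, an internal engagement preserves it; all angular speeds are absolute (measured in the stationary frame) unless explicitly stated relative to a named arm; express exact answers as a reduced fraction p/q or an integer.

1/3

recognized (axles ride arm R): planetary set, 38/19/76 teeth
ring teeth: 38 + 2·19 = 76
38(ω_sun−ω_arm) = −76(ω_ring−ω_arm),  ω_ring = 0, ω_sun = 1
38(1−ω_arm) = −76(0−ω_arm)  ⇒  114·ω_arm = 38  ⇒  ω_arm = 1/3
ω_out/ω_in = 1/3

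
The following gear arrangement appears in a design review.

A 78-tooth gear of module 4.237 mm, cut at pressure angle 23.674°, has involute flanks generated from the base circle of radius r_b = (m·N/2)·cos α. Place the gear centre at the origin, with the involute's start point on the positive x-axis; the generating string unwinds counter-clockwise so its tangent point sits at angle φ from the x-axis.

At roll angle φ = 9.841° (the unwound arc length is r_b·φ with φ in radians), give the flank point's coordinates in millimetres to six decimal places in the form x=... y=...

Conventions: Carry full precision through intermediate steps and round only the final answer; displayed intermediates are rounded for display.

x=153.552799 y=0.254854

class = single-mesh tooth geometry [base-circle involute, m = 4.237, 78T]
pitch radius r_p = m·N/2 = 4.237·78/2 = 165.243000
base radius r_b = r_p·cos α = 165.243000·cos 23.674° = 151.336958
roll angle φ = 9.841° = 0.17175785 rad
x = r_b·(cos φ + φ·sin φ) = 153.552799
y = r_b·(sin φ − φ·cos φ) = 0.254854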